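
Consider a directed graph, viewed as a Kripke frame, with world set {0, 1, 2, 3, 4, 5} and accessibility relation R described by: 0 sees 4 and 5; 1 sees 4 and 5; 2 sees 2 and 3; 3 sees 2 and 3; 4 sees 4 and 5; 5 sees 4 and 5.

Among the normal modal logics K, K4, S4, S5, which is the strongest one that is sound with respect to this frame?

K4

Transitive (axiom 4): yes — every two-step R-path is closed by a direct edge.
Reflexive (axiom T): no — 0 is not related to itself.
Euclidean (axiom 5): yes — any two successors of a common world are R-related.
So F validates K, K4; S4 would additionally require R to be reflexive. The strongest is K4.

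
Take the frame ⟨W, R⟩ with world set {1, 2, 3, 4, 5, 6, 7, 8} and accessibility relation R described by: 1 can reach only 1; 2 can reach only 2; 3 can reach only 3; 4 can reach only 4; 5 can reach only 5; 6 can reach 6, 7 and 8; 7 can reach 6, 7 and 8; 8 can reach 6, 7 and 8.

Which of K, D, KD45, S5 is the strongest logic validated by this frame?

Serial (axiom D): yes — every world has a successor (e.g. 1 R 1).
Euclidean (axiom 5): yes — any two successors of a common world are R-related.
Transitive (axiom 4): yes — every two-step R-path is closed by a direct edge.
Reflexive (axiom T): yes — every world is R-related to itself.
So F validates K, D, KD45, S5. The strongest is S5.

S5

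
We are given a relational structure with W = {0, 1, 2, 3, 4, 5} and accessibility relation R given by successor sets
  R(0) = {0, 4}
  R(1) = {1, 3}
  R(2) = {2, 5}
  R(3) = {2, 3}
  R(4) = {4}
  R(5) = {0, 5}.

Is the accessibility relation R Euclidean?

No

Euclidean: no — 0 R 4 and 0 R 0, but not 4 R 0.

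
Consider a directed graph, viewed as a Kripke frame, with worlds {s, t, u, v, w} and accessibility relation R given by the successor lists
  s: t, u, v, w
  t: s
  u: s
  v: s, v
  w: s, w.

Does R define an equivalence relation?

No

Reflexive: no — s is not related to itself.
Symmetric: yes — every pair in R has its reverse in R.
Transitive: no — t R s and s R u, but not t R u.
So R is not an equivalence relation.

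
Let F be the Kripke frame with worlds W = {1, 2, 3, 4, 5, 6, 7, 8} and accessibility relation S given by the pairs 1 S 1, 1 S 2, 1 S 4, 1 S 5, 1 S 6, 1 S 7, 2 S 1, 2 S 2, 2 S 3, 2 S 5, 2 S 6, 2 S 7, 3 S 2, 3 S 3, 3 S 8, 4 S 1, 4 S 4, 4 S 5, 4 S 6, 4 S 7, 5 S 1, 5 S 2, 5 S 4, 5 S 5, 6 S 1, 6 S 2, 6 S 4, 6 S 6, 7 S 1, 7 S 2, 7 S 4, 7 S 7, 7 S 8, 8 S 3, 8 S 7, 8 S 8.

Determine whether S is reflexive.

Reflexive: yes — every world is S-related to itself.

Yes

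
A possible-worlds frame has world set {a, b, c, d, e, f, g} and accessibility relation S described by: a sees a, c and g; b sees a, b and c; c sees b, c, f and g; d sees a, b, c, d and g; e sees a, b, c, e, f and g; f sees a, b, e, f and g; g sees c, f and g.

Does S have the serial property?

Serial: yes — every world has a successor (e.g. a S a).

Yes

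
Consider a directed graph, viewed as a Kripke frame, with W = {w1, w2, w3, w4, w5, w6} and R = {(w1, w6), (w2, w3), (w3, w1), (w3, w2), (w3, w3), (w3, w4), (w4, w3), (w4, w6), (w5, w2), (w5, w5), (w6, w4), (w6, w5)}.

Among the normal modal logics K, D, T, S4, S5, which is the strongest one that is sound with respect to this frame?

Serial (axiom D): yes — every world has a successor (e.g. w1 R w6).
Reflexive (axiom T): no — w1 is not related to itself.
Transitive (axiom 4): no — w1 R w6 and w6 R w4, but not w1 R w4.
Euclidean (axiom 5): no — w3 R w1 and w3 R w2, but not w1 R w2.
So F validates K, D; T would additionally require R to be reflexive. The strongest is D.

D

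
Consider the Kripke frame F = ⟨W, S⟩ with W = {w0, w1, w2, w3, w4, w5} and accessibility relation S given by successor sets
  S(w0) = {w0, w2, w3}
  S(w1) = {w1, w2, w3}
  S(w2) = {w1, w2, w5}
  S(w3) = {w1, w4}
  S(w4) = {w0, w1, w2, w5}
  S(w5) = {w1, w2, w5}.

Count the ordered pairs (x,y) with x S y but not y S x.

8

Enumerating: (w0,w2), (w0,w3), (w3,w4), (w4,w0), (w4,w1), (w4,w2), (w4,w5), (w5,w1).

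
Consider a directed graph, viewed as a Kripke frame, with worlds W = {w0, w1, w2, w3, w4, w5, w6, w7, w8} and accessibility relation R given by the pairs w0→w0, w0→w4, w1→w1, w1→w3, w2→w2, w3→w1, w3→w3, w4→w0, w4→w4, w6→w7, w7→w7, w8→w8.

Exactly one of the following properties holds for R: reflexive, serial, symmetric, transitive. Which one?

transitive

Reflexive: no — w5 is not related to itself.
Serial: no — w5 has no R-successor.
Symmetric: no — w6 R w7 but not w7 R w6.
Transitive: yes — every two-step R-path is closed by a direct edge.
Only transitive holds.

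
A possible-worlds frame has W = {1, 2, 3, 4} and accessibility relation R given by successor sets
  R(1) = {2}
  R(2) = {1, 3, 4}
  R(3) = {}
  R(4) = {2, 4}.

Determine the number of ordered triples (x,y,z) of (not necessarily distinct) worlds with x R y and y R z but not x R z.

7

Enumerating: (1,2,1), (1,2,3), (1,2,4), (2,1,2), (2,4,2), (4,2,1), (4,2,3).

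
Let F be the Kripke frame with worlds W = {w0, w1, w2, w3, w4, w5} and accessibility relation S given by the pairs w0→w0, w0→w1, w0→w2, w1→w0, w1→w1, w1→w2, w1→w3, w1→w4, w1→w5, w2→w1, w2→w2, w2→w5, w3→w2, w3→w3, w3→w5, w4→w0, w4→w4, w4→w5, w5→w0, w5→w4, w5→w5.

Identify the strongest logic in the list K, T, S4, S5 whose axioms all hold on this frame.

T

Reflexive (axiom T): yes — every world is S-related to itself.
Transitive (axiom 4): no — w0 S w1 and w1 S w3, but not w0 S w3.
Euclidean (axiom 5): no — w1 S w0 and w1 S w3, but not w0 S w3.
So F validates K, T; S4 would additionally require S to be transitive. The strongest is T.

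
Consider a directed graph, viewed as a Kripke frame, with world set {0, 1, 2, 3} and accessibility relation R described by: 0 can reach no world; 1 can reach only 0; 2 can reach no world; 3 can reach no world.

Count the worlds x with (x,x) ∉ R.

Enumerating: 0, 1, 2, 3.

4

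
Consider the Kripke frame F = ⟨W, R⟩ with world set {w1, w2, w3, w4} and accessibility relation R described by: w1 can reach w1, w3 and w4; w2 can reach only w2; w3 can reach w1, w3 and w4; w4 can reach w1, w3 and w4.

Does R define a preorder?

Yes

Reflexive: yes — every world is R-related to itself.
Transitive: yes — every two-step R-path is closed by a direct edge.
So R is a preorder.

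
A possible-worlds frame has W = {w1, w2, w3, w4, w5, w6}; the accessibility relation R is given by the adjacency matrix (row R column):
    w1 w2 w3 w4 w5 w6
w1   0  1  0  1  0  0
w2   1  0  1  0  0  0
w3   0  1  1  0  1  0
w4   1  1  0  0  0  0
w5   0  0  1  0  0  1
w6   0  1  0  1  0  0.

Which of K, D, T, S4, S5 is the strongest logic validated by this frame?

D

Serial (axiom D): yes — every world has a successor (e.g. w1 R w2).
Reflexive (axiom T): no — w1 is not related to itself.
Transitive (axiom 4): no — w1 R w2 and w2 R w3, but not w1 R w3.
Euclidean (axiom 5): no — w1 R w2 and w1 R w4, but not w2 R w4.
So F validates K, D; T would additionally require R to be reflexive. The strongest is D.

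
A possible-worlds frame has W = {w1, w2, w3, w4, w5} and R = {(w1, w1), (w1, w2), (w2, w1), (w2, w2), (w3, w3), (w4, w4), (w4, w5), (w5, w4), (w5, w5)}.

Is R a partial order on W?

No

Reflexive: yes — every world is R-related to itself.
Transitive: yes — every two-step R-path is closed by a direct edge.
Antisymmetric: no — w1 R w2 and w2 R w1 with w1 ≠ w2.
So R is not a partial order.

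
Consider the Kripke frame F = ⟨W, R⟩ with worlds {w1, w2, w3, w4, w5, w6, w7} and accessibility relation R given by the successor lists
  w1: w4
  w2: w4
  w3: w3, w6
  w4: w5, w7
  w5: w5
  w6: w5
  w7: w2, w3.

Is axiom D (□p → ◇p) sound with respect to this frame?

Yes

The schema D characterises exactly the serial frames.
Serial: yes — every world has a successor (e.g. w1 R w4).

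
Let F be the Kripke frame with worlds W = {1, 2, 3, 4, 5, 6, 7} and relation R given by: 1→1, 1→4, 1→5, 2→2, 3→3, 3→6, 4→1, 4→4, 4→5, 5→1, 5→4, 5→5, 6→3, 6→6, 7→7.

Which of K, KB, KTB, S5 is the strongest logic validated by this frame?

Symmetric (axiom B): yes — every pair in R has its reverse in R.
Reflexive (axiom T): yes — every world is R-related to itself.
Euclidean (axiom 5): yes — any two successors of a common world are R-related.
So F validates K, KB, KTB, S5. The strongest is S5.

S5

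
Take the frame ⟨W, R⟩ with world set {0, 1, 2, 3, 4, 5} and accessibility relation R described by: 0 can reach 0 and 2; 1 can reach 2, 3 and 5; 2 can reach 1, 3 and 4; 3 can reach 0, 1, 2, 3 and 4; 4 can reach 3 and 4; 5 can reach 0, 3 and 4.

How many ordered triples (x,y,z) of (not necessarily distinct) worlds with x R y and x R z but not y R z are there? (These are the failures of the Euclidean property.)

24

Enumerating: (0,2,0), (0,2,2), (1,2,2), (1,2,5), (1,3,5), (1,5,2), (1,5,5), (2,1,1), (2,1,4), (2,4,1), (3,0,1), (3,0,3), … and 12 more.
Total: 24.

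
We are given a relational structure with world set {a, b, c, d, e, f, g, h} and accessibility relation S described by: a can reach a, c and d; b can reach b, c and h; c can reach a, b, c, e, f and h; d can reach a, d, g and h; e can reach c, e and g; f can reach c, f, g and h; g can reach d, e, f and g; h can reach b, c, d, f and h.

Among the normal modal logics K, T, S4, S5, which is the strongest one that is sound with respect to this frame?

T

Reflexive (axiom T): yes — every world is S-related to itself.
Transitive (axiom 4): no — a S c and c S b, but not a S b.
Euclidean (axiom 5): no — a S c and a S d, but not c S d.
So F validates K, T; S4 would additionally require S to be transitive. The strongest is T.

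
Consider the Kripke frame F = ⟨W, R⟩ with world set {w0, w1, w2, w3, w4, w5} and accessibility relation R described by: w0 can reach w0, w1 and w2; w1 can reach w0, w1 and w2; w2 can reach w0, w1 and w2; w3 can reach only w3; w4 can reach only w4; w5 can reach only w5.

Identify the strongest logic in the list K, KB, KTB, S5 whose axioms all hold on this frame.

Symmetric (axiom B): yes — every pair in R has its reverse in R.
Reflexive (axiom T): yes — every world is R-related to itself.
Euclidean (axiom 5): yes — any two successors of a common world are R-related.
So F validates K, KB, KTB, S5. The strongest is S5.

S5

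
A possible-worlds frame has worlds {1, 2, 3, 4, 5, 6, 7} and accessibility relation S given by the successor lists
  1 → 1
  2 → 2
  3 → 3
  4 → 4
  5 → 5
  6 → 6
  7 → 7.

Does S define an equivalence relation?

Reflexive: yes — every world is S-related to itself.
Symmetric: yes — every pair in S has its reverse in S.
Transitive: yes — every two-step S-path is closed by a direct edge.
So S is an equivalence relation.

Yes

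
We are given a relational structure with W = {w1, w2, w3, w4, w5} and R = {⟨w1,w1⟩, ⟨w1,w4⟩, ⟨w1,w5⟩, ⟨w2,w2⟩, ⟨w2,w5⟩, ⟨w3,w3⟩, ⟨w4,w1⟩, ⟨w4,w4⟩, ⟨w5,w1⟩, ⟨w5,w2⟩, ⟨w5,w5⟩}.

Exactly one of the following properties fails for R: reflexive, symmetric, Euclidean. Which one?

Euclidean

Reflexive: yes — every world is R-related to itself.
Symmetric: yes — every pair in R has its reverse in R.
Euclidean: no — w1 R w4 and w1 R w5, but not w4 R w5.
Only Euclidean fails.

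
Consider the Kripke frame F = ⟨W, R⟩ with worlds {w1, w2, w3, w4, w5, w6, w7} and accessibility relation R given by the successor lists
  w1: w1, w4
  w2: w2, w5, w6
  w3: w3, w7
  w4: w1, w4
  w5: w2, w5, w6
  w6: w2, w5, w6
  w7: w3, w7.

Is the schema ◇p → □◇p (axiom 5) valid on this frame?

The schema 5 characterises exactly the Euclidean frames.
Euclidean: yes — any two successors of a common world are R-related.

Yes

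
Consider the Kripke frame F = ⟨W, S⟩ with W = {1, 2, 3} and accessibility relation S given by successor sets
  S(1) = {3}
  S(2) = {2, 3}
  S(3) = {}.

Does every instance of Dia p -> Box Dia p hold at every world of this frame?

No

Axiom 5 corresponds to the accessibility relation being Euclidean.
Euclidean: no — 1 S 3 and 1 S 3, but not 3 S 3.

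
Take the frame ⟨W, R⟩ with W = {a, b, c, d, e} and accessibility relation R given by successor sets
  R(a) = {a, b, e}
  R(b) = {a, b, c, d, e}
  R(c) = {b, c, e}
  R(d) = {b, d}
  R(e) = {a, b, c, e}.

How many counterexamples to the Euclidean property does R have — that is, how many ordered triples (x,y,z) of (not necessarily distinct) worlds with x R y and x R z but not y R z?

Enumerating: (b,a,c), (b,a,d), (b,c,a), (b,c,d), (b,d,a), (b,d,c), (b,d,e), (b,e,d), (e,a,c), (e,c,a).

10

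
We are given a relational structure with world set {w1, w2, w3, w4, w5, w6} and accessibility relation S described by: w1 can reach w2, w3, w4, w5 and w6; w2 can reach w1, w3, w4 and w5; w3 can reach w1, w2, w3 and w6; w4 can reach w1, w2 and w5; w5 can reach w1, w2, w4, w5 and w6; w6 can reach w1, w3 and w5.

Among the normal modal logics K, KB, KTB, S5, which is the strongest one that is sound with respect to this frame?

Symmetric (axiom B): yes — every pair in S has its reverse in S.
Reflexive (axiom T): no — w1 is not related to itself.
Euclidean (axiom 5): no — w1 S w2 and w1 S w6, but not w2 S w6.
So F validates K, KB; KTB would additionally require S to be reflexive. The strongest is KB.

KB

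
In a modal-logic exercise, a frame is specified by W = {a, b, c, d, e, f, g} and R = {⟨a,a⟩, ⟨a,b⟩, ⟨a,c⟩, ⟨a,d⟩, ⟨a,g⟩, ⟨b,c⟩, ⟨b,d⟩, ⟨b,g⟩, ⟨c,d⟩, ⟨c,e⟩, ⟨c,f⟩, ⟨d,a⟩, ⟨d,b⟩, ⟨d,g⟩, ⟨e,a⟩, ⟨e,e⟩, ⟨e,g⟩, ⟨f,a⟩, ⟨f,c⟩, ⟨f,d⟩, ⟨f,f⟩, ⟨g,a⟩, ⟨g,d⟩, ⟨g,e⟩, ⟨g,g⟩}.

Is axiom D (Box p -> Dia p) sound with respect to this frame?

Yes

Axiom D corresponds to the accessibility relation being serial.
Serial: yes — every world has a successor (e.g. a R a).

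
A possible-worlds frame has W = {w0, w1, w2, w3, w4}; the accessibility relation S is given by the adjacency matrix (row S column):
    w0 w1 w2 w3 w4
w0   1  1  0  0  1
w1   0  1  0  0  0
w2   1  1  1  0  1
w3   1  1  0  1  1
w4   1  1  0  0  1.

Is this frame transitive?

Yes

Transitive: yes — every two-step S-path is closed by a direct edge.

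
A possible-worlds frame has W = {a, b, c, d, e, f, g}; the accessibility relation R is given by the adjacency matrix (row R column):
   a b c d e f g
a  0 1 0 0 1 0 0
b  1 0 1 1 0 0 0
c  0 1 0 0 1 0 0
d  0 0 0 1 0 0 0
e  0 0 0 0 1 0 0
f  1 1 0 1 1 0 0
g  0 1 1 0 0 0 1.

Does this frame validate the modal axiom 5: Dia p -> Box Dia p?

No

Axiom 5 corresponds to the accessibility relation being Euclidean.
Euclidean: no — a R b and a R e, but not b R e.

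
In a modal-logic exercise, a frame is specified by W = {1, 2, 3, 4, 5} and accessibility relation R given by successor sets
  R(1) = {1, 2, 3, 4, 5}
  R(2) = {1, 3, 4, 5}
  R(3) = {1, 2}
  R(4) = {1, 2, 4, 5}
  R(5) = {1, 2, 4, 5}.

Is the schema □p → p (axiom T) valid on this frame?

No

Axiom T corresponds to the accessibility relation being reflexive.
Reflexive: no — 2 is not related to itself.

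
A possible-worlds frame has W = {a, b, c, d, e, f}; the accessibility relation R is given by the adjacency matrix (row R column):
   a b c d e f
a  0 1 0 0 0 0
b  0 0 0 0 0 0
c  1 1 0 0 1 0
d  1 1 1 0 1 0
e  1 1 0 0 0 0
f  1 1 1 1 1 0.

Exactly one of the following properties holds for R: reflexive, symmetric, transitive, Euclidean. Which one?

Reflexive: no — a is not related to itself.
Symmetric: no — a R b but not b R a.
Transitive: yes — every two-step R-path is closed by a direct edge.
Euclidean: no — c R a and c R e, but not a R e.
Only transitive holds.

transitive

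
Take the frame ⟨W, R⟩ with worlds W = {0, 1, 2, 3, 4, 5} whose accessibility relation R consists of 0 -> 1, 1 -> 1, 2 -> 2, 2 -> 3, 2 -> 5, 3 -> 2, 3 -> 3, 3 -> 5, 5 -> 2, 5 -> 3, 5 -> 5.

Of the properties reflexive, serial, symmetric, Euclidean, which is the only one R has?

Euclidean

Reflexive: no — 0 is not related to itself.
Serial: no — 4 has no R-successor.
Symmetric: no — 0 R 1 but not 1 R 0.
Euclidean: yes — any two successors of a common world are R-related.
Only Euclidean holds.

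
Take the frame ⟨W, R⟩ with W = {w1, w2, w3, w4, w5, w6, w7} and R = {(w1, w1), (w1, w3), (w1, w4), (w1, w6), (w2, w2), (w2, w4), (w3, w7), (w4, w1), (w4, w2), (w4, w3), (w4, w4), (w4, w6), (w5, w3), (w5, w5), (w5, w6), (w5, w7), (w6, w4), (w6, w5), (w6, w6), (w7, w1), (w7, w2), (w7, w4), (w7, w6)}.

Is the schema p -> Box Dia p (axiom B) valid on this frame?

No

Axiom B corresponds to the accessibility relation being symmetric.
Symmetric: no — w1 R w3 but not w3 R w1.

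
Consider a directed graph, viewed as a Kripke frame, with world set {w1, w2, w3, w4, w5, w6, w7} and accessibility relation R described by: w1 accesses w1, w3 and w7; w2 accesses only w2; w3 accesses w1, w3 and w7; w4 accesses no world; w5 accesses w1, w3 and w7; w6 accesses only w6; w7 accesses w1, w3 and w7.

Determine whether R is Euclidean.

Yes

Euclidean: yes — any two successors of a common world are R-related.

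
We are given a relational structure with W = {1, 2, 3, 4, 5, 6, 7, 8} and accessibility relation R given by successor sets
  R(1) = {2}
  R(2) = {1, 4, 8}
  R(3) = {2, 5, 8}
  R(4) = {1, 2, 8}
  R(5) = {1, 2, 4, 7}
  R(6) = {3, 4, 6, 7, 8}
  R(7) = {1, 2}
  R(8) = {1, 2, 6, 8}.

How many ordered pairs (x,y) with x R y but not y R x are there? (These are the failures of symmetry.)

15

Enumerating: (3,2), (3,5), (3,8), (4,1), (4,8), (5,1), (5,2), (5,4), (5,7), (6,3), (6,4), (6,7), (7,1), (7,2), (8,1).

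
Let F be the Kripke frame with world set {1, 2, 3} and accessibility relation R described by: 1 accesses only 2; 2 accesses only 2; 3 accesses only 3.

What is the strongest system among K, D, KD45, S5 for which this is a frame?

KD45

Serial (axiom D): yes — every world has a successor (e.g. 1 R 2).
Euclidean (axiom 5): yes — any two successors of a common world are R-related.
Transitive (axiom 4): yes — every two-step R-path is closed by a direct edge.
Reflexive (axiom T): no — 1 is not related to itself.
So F validates K, D, KD45; S5 would additionally require R to be reflexive. The strongest is KD45.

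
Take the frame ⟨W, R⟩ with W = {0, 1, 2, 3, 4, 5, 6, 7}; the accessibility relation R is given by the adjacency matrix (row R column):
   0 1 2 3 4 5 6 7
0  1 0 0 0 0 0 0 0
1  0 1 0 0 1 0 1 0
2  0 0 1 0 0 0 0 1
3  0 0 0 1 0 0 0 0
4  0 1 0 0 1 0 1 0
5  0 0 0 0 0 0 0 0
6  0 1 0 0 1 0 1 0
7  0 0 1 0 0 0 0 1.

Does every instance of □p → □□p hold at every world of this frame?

Yes

Axiom 4 corresponds to the accessibility relation being transitive.
Transitive: yes — every two-step R-path is closed by a direct edge.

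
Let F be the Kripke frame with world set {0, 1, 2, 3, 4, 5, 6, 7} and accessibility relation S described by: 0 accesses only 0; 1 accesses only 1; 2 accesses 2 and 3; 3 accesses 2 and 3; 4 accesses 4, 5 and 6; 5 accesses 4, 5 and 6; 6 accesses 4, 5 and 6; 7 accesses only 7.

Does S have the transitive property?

Transitive: yes — every two-step S-path is closed by a direct edge.

Yes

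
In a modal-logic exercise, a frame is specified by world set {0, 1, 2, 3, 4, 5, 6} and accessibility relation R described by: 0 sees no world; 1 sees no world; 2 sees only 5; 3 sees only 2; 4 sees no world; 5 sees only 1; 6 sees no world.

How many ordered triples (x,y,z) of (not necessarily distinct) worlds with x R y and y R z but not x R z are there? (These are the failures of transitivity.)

Enumerating: (2,5,1), (3,2,5).

2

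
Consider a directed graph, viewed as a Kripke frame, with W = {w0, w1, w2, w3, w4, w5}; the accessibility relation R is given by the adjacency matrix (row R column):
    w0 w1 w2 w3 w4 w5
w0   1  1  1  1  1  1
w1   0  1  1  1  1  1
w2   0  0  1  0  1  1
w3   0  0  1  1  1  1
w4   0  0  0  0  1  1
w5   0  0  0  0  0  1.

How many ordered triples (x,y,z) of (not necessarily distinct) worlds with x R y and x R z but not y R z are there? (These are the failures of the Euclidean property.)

Enumerating: (w0,w1,w0), (w0,w2,w0), (w0,w2,w1), (w0,w2,w3), (w0,w3,w0), (w0,w3,w1), (w0,w4,w0), (w0,w4,w1), (w0,w4,w2), (w0,w4,w3), (w0,w5,w0), (w0,w5,w1), … and 23 more.
Total: 35.

35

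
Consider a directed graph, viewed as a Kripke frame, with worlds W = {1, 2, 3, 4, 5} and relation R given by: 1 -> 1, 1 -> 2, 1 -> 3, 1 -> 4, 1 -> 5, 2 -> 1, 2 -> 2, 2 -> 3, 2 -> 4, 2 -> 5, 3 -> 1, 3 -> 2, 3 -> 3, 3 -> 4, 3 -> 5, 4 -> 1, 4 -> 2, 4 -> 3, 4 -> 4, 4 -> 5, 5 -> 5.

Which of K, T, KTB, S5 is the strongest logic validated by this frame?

T

Reflexive (axiom T): yes — every world is R-related to itself.
Symmetric (axiom B): no — 1 R 5 but not 5 R 1.
Euclidean (axiom 5): no — 1 R 5 and 1 R 2, but not 5 R 2.
So F validates K, T; KTB would additionally require R to be symmetric. The strongest is T.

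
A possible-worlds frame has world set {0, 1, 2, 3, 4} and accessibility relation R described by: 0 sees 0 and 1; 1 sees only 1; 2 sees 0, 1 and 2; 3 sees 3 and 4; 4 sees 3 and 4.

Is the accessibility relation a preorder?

Reflexive: yes — every world is R-related to itself.
Transitive: yes — every two-step R-path is closed by a direct edge.
So R is a preorder.

Yes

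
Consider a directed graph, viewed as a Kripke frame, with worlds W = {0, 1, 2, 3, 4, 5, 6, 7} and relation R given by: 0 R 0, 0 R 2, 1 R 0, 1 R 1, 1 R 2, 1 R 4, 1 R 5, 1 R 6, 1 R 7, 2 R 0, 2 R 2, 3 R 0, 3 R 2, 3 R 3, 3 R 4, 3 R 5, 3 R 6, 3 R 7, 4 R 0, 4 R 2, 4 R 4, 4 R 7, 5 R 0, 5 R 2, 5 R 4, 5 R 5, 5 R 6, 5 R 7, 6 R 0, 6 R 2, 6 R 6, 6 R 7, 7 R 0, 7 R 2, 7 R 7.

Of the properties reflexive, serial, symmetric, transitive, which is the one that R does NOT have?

Reflexive: yes — every world is R-related to itself.
Serial: yes — every world has a successor (e.g. 0 R 0).
Symmetric: no — 1 R 0 but not 0 R 1.
Transitive: yes — every two-step R-path is closed by a direct edge.
Only symmetric fails.

symmetric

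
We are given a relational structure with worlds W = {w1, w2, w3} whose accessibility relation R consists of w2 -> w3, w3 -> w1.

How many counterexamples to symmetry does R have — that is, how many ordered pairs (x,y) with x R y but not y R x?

Enumerating: (w2,w3), (w3,w1).

2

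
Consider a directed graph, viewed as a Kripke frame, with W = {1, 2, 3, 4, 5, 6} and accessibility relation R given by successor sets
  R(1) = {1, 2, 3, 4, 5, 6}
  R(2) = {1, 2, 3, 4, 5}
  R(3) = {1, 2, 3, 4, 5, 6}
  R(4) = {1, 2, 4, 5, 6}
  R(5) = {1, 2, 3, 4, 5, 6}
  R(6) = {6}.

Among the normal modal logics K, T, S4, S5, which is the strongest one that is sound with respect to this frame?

Reflexive (axiom T): yes — every world is R-related to itself.
Transitive (axiom 4): no — 2 R 1 and 1 R 6, but not 2 R 6.
Euclidean (axiom 5): no — 1 R 2 and 1 R 6, but not 2 R 6.
So F validates K, T; S4 would additionally require R to be transitive. The strongest is T.

T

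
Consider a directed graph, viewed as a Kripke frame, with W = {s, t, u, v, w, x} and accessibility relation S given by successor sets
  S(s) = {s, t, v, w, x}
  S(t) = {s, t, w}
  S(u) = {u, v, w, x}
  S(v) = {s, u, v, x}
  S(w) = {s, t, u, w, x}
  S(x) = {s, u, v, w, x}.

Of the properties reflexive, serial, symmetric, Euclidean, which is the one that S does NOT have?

Euclidean

Reflexive: yes — every world is S-related to itself.
Serial: yes — every world has a successor (e.g. s S s).
Symmetric: yes — every pair in S has its reverse in S.
Euclidean: no — s S t and s S v, but not t S v.
Only Euclidean fails.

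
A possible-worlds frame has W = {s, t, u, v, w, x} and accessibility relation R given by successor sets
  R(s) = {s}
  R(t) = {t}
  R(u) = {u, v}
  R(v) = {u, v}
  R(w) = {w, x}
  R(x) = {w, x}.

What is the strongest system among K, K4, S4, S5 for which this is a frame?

Transitive (axiom 4): yes — every two-step R-path is closed by a direct edge.
Reflexive (axiom T): yes — every world is R-related to itself.
Euclidean (axiom 5): yes — any two successors of a common world are R-related.
So F validates K, K4, S4, S5. The strongest is S5.

S5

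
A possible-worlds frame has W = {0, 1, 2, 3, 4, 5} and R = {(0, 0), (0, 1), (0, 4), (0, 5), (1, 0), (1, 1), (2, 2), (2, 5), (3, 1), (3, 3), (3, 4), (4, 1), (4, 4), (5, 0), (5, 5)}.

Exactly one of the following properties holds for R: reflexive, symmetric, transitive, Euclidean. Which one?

reflexive

Reflexive: yes — every world is R-related to itself.
Symmetric: no — 0 R 4 but not 4 R 0.
Transitive: no — 1 R 0 and 0 R 4, but not 1 R 4.
Euclidean: no — 0 R 1 and 0 R 4, but not 1 R 4.
Only reflexive holds.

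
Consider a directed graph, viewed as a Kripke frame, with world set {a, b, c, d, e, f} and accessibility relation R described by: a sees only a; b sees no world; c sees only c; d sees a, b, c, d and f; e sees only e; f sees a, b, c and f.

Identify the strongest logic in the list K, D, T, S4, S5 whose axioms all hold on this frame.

K

Serial (axiom D): no — b has no R-successor.
Reflexive (axiom T): no — b is not related to itself.
Transitive (axiom 4): yes — every two-step R-path is closed by a direct edge.
Euclidean (axiom 5): no — d R a and d R b, but not a R b.
So F validates K; D would additionally require R to be serial. The strongest is K.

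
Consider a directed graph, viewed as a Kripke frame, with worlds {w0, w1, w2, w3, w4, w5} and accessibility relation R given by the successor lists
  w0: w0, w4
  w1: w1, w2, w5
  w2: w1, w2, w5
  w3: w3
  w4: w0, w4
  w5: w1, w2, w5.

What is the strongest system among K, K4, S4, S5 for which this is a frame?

S5

Transitive (axiom 4): yes — every two-step R-path is closed by a direct edge.
Reflexive (axiom T): yes — every world is R-related to itself.
Euclidean (axiom 5): yes — any two successors of a common world are R-related.
So F validates K, K4, S4, S5. The strongest is S5.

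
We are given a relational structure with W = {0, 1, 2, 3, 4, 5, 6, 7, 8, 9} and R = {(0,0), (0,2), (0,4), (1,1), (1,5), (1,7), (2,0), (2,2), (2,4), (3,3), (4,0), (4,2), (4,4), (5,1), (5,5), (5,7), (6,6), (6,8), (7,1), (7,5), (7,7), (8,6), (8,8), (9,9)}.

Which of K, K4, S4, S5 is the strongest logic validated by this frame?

S5

Transitive (axiom 4): yes — every two-step R-path is closed by a direct edge.
Reflexive (axiom T): yes — every world is R-related to itself.
Euclidean (axiom 5): yes — any two successors of a common world are R-related.
So F validates K, K4, S4, S5. The strongest is S5.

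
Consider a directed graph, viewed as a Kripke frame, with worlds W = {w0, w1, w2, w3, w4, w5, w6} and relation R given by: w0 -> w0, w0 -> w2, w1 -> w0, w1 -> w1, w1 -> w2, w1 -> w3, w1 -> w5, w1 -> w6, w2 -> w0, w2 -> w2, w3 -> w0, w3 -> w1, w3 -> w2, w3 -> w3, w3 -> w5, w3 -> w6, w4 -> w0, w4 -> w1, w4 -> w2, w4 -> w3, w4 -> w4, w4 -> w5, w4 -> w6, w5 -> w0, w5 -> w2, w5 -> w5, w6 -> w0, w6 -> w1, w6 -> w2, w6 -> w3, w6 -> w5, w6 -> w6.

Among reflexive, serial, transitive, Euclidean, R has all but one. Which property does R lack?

Euclidean

Reflexive: yes — every world is R-related to itself.
Serial: yes — every world has a successor (e.g. w0 R w0).
Transitive: yes — every two-step R-path is closed by a direct edge.
Euclidean: no — w1 R w0 and w1 R w3, but not w0 R w3.
Only Euclidean fails.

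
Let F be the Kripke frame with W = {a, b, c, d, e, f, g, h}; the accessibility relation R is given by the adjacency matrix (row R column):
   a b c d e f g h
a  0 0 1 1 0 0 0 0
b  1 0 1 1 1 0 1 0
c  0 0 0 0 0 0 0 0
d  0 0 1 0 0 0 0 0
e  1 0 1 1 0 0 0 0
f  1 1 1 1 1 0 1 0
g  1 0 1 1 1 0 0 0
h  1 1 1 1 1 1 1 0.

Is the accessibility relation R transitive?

Transitive: yes — every two-step R-path is closed by a direct edge.

Yes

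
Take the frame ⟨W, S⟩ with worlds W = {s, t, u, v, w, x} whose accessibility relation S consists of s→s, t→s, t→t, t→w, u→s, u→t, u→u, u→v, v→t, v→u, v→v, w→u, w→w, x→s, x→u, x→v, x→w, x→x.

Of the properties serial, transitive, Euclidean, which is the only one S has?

Serial: yes — every world has a successor (e.g. s S s).
Transitive: no — t S w and w S u, but not t S u.
Euclidean: no — t S s and t S w, but not s S w.
Only serial holds.

serial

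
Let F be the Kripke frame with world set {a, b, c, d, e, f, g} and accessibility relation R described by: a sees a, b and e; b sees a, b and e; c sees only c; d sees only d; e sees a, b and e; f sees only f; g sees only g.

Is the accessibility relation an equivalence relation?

Yes

Reflexive: yes — every world is R-related to itself.
Symmetric: yes — every pair in R has its reverse in R.
Transitive: yes — every two-step R-path is closed by a direct edge.
So R is an equivalence relation.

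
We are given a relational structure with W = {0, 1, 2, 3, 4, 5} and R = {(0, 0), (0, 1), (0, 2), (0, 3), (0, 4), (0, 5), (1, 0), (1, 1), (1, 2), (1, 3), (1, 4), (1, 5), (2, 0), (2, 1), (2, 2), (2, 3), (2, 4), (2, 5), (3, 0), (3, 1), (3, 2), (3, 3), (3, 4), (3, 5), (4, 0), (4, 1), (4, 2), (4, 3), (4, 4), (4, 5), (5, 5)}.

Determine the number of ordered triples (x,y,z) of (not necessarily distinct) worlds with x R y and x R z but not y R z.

25

Enumerating: (0,5,0), (0,5,1), (0,5,2), (0,5,3), (0,5,4), (1,5,0), (1,5,1), (1,5,2), (1,5,3), (1,5,4), (2,5,0), (2,5,1), … and 13 more.
Total: 25.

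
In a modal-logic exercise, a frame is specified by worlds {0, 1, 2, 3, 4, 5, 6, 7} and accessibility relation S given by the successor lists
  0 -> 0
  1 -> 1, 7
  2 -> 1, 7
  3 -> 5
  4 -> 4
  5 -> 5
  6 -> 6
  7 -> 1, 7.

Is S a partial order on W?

Reflexive: no — 2 is not related to itself.
Transitive: yes — every two-step S-path is closed by a direct edge.
Antisymmetric: no — 1 S 7 and 7 S 1 with 1 ≠ 7.
So S is not a partial order.

No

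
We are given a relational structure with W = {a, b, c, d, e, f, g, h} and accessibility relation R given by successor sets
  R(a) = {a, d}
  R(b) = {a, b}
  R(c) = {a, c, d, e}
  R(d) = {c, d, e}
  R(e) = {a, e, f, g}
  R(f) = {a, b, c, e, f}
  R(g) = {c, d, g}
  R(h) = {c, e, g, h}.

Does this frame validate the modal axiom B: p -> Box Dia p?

The schema B characterises exactly the symmetric frames.
Symmetric: no — a R d but not d R a.

No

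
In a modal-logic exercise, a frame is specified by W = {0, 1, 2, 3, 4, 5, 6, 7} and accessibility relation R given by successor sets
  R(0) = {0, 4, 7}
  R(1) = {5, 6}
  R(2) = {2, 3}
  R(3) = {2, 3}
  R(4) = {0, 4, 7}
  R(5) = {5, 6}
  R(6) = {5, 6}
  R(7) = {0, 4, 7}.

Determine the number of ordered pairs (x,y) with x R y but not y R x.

Enumerating: (1,5), (1,6).

2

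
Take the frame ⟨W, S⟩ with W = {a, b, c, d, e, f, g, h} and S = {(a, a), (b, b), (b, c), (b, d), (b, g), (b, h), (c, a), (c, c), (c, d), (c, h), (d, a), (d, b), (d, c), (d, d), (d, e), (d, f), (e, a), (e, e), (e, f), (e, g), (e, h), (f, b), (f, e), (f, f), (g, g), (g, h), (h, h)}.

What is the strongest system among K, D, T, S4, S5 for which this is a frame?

T

Serial (axiom D): yes — every world has a successor (e.g. a S a).
Reflexive (axiom T): yes — every world is S-related to itself.
Transitive (axiom 4): no — b S c and c S a, but not b S a.
Euclidean (axiom 5): no — b S c and b S g, but not c S g.
So F validates K, D, T; S4 would additionally require S to be transitive. The strongest is T.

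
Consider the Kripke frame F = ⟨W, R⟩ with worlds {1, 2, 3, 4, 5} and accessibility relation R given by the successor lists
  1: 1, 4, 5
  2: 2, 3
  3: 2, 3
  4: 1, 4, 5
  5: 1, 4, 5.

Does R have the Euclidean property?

Yes

Euclidean: yes — any two successors of a common world are R-related.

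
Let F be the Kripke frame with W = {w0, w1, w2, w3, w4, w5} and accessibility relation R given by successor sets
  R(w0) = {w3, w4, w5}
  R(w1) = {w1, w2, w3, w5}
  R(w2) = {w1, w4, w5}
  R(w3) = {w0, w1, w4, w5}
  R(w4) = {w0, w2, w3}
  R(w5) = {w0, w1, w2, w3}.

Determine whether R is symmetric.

Yes

Symmetric: yes — every pair in R has its reverse in R.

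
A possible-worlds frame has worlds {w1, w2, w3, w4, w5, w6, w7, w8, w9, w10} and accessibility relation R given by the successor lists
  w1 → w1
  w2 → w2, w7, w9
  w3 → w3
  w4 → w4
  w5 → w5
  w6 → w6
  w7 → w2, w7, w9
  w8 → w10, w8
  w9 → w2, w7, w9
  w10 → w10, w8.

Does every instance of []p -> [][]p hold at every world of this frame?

Axiom 4 corresponds to the accessibility relation being transitive.
Transitive: yes — every two-step R-path is closed by a direct edge.

Yes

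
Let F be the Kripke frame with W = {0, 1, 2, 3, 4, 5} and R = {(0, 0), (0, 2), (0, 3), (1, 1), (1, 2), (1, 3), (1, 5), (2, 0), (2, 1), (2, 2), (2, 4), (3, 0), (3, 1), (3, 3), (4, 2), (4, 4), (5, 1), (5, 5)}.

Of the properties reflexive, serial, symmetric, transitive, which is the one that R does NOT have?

Reflexive: yes — every world is R-related to itself.
Serial: yes — every world has a successor (e.g. 0 R 0).
Symmetric: yes — every pair in R has its reverse in R.
Transitive: no — 0 R 2 and 2 R 1, but not 0 R 1.
Only transitive fails.

transitive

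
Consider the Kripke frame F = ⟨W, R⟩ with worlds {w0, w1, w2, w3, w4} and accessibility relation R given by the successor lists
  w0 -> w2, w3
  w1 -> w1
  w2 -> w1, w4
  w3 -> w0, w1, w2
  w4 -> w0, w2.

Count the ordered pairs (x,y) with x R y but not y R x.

Enumerating: (w0,w2), (w2,w1), (w3,w1), (w3,w2), (w4,w0).

5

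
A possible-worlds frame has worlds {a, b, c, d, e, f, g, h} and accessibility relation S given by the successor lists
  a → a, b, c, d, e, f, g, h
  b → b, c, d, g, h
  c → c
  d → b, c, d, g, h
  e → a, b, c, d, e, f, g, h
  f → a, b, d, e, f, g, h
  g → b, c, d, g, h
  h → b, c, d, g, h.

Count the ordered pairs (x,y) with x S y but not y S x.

18

Enumerating: (a,b), (a,c), (a,d), (a,g), (a,h), (b,c), (d,c), (e,b), (e,c), (e,d), (e,g), (e,h), (f,b), (f,d), (f,g), (f,h), (g,c), (h,c).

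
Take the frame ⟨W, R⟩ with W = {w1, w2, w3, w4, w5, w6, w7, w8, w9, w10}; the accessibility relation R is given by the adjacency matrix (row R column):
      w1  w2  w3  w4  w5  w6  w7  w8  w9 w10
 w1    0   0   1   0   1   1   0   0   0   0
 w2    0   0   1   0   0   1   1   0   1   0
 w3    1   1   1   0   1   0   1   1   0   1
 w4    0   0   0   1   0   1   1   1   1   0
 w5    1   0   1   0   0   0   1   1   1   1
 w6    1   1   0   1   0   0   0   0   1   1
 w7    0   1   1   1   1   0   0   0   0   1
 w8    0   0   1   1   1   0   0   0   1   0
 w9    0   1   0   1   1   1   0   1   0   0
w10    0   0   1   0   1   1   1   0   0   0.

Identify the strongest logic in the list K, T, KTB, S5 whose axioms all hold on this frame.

Reflexive (axiom T): no — w1 is not related to itself.
Symmetric (axiom B): yes — every pair in R has its reverse in R.
Euclidean (axiom 5): no — w1 R w3 and w1 R w6, but not w3 R w6.
So F validates K; T would additionally require R to be reflexive. The strongest is K.

K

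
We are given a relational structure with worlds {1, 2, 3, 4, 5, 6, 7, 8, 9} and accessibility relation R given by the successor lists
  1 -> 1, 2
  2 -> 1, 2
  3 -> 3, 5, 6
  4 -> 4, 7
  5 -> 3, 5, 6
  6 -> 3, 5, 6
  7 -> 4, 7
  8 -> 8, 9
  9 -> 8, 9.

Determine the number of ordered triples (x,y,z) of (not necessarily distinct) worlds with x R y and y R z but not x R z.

R is transitive; there are no such tuples.

0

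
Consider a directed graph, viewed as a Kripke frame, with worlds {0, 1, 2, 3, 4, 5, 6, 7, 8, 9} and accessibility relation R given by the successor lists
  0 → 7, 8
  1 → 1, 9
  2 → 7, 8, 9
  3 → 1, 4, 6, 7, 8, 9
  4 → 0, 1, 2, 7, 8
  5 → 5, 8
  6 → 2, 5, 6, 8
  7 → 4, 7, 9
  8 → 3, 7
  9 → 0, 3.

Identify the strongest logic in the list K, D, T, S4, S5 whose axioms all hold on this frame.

Serial (axiom D): yes — every world has a successor (e.g. 0 R 7).
Reflexive (axiom T): no — 0 is not related to itself.
Transitive (axiom 4): no — 0 R 7 and 7 R 4, but not 0 R 4.
Euclidean (axiom 5): no — 0 R 7 and 0 R 8, but not 7 R 8.
So F validates K, D; T would additionally require R to be reflexive. The strongest is D.

D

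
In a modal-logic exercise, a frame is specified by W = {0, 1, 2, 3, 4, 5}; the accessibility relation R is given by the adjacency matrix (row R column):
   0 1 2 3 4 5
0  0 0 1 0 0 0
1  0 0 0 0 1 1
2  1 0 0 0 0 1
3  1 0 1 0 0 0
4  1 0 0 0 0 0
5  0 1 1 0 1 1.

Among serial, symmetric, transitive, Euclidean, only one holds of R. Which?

serial

Serial: yes — every world has a successor (e.g. 0 R 2).
Symmetric: no — 1 R 4 but not 4 R 1.
Transitive: no — 0 R 2 and 2 R 5, but not 0 R 5.
Euclidean: no — 1 R 4 and 1 R 5, but not 4 R 5.
Only serial holds.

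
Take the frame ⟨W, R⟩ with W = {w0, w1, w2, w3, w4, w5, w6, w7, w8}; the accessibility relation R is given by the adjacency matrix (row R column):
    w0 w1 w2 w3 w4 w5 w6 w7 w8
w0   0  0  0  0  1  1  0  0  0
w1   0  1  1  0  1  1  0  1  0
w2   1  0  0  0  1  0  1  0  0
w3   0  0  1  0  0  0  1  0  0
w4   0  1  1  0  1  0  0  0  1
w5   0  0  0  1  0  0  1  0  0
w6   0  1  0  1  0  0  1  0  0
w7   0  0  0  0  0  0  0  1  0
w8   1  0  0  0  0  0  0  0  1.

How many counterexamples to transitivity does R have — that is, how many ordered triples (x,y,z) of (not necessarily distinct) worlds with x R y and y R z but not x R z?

34

Enumerating: (w0,w4,w1), (w0,w4,w2), (w0,w4,w8), (w0,w5,w3), (w0,w5,w6), (w1,w2,w0), (w1,w2,w6), (w1,w4,w8), (w1,w5,w3), (w1,w5,w6), (w2,w0,w5), (w2,w4,w1), … and 22 more.
Total: 34.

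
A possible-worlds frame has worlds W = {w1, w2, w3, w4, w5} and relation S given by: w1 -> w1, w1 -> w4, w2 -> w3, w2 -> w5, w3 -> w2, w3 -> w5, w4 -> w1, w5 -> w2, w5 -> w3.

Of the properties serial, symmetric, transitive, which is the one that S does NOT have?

transitive

Serial: yes — every world has a successor (e.g. w1 S w1).
Symmetric: yes — every pair in S has its reverse in S.
Transitive: no — w2 S w3 and w3 S w2, but not w2 S w2.
Only transitive fails.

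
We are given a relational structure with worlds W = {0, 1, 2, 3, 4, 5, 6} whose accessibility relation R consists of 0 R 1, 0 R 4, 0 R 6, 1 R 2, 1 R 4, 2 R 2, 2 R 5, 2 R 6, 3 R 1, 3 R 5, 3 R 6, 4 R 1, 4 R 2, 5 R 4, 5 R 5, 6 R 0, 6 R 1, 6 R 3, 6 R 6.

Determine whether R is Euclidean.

Euclidean: no — 0 R 1 and 0 R 6, but not 1 R 6.

No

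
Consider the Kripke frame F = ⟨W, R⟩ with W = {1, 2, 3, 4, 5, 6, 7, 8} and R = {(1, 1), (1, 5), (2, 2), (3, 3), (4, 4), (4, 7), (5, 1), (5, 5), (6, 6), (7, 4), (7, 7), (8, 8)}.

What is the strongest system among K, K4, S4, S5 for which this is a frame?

S5

Transitive (axiom 4): yes — every two-step R-path is closed by a direct edge.
Reflexive (axiom T): yes — every world is R-related to itself.
Euclidean (axiom 5): yes — any two successors of a common world are R-related.
So F validates K, K4, S4, S5. The strongest is S5.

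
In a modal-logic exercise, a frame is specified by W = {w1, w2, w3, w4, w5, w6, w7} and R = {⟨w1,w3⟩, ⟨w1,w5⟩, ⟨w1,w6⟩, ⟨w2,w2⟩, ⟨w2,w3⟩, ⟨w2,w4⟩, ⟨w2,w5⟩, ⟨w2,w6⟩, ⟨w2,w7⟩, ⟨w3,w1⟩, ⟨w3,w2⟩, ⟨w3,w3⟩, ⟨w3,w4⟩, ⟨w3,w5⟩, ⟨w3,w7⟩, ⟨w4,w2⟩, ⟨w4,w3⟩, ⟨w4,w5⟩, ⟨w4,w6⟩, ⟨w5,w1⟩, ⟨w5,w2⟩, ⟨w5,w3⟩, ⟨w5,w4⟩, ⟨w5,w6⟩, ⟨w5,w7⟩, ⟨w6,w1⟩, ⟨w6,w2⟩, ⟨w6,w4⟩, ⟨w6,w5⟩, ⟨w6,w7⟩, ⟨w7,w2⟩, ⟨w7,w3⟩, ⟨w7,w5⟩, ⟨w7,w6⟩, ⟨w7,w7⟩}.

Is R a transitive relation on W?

No

Transitive: no — w1 R w3 and w3 R w2, but not w1 R w2.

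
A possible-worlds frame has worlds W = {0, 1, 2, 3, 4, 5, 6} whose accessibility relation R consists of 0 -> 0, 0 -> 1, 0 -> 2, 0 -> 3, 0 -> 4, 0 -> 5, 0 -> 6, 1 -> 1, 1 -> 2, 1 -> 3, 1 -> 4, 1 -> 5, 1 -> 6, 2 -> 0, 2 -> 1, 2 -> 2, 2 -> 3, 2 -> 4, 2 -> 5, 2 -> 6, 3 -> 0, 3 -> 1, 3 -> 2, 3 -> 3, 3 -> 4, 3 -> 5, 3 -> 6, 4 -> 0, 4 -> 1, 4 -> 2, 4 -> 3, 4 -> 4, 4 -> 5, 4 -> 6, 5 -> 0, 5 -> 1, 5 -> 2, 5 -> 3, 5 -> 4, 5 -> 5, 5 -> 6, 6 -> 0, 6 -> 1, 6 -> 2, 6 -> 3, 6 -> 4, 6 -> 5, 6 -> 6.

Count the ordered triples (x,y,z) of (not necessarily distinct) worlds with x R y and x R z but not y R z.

Enumerating: (0,1,0), (2,1,0), (3,1,0), (4,1,0), (5,1,0), (6,1,0).

6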